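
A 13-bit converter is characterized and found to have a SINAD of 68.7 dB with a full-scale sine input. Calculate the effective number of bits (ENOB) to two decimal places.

ENOB = (SINAD − 1.76) / 6.02 = (68.7 − 1.76)/6.02 = 11.120.

11.12 bits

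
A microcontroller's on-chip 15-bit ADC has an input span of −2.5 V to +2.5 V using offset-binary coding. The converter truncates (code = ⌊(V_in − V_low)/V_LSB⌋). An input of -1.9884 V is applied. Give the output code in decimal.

code 3352

With 32768 levels over 5 V, one step is 152.59 µV.
Input sits at 3352.822 steps above V_low.
⌊·⌋(3352.822) = 3352.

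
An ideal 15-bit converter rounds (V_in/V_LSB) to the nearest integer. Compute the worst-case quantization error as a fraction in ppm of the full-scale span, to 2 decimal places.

15.26 ppm

Rounding → worst-case error = ½ LSB = V_FS/2^16, so 1e+06/65536 = 15.2588 ppm of full scale.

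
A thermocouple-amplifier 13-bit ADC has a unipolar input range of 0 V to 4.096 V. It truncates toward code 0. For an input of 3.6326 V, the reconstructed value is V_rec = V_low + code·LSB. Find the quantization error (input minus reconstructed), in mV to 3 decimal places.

Step size: 4.096 V ÷ 2^13 = 0.500 mV.
Scaled input = 7265.2000 LSBs, so code = 7265.
Reconstructed: 3.6325 V.
Error = 3.6326 − 3.6325 = 0.0001 V = 0.100 mV.

0.100 mV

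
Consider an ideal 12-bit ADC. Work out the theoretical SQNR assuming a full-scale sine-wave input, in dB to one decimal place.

SNR ≈ 6.02·N + 1.76 dB = 6.02·12 + 1.76 = 74.00 dB.

74.0 dB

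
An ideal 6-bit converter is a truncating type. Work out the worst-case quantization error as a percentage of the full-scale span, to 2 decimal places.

Truncating → worst-case error = 1 LSB = V_FS/2^6, so 100/64 = 1.5625 % of full scale.

1.56 %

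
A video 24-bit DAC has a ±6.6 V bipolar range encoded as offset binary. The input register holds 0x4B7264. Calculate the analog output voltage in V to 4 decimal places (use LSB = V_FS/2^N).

LSB = 13.2 V / 2^24 = 0.79 µV.
Code 0x4B7264 = 4944484 decimal.
V_out = (−6.6) + 4944484 × 7.86781e-07 V = -2.70977 V.

-2.7098 V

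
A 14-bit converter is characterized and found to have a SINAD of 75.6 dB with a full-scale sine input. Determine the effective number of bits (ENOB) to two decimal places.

12.27 bits

ENOB = (SINAD − 1.76) / 6.02 = (75.6 − 1.76)/6.02 = 12.266.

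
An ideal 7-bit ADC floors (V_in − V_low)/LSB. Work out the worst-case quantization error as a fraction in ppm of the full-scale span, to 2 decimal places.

7812.50 ppm

Truncating → worst-case error = 1 LSB = V_FS/2^7, so 1e+06/128 = 7812.5 ppm of full scale.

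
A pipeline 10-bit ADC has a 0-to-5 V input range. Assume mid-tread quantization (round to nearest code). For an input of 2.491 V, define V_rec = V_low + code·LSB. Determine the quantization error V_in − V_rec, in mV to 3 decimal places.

0.766 mV

One LSB is 5 V / 1024 = 4.883 mV.
(V_in − V_low)/LSB = (2.491 − 0)/0.00488281 = 510.1568 → code 510 (round).
Reconstructed: 2.4902344 V.
Difference: 0.000765625 V → 0.766 mV.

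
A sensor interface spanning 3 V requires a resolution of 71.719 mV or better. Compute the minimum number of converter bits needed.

6 bits

Number of steps required ≥ 3 V / 71.719 mV = 41.83.
Need 2^N ≥ 41.83; 2^5 = 32, 2^6 = 64.
Minimum N = 6.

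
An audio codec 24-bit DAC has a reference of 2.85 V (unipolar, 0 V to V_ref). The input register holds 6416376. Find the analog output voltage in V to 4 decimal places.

1.0900 V

LSB = 2.85 V / 2^24 = 0.17 µV.
V_out = 0 + 6416376 × 1.69873e-07 V = 1.08997 V.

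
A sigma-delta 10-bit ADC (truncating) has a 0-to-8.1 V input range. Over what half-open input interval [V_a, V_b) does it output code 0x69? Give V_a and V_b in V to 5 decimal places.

[0.83057 V, 0.83848 V)

LSB = 8.1/2^10 = 7.910 mV.
Code 0x69 = 105 decimal.
V_a = V_low + 105·LSB = 0.830566 V; V_b = V_low + 106·LSB = 0.838477 V.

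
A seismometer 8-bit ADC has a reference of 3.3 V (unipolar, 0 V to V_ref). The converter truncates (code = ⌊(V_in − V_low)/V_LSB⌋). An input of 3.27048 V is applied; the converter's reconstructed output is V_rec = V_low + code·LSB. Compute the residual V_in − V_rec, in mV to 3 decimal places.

9.152 mV

LSB = 3.3/2^8 = 12.891 mV.
(3.27048 − 0)/0.0128906 = 253.7100; ⌊·⌋ gives code 253.
V_rec = 0 + 253·0.0128906 = 3.2613281 V.
Difference: 0.00915188 V → 9.152 mV.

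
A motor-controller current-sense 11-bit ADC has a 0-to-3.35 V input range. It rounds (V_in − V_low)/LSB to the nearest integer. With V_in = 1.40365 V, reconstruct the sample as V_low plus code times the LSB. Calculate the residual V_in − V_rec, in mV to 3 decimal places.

0.183 mV

One LSB is 3.35 V / 2048 = 1.636 mV.
(1.40365 − 0)/0.00163574 = 858.1120; round gives code 858.
V_rec = 0 + 858·0.00163574 = 1.4034668 V.
V_in − V_rec = 0.000183203 V = 0.183 mV.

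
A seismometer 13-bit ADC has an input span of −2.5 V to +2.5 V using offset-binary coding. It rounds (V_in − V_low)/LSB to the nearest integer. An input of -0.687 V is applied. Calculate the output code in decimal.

code 2970

LSB = 5 V / 8192 = 0.610 mV.
Input sits at 2970.419 steps above V_low.
round(2970.419) = 2970.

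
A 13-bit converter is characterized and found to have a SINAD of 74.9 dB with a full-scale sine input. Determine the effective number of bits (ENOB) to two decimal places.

ENOB = (SINAD − 1.76) / 6.02 = (74.9 − 1.76)/6.02 = 12.150.

12.15 bits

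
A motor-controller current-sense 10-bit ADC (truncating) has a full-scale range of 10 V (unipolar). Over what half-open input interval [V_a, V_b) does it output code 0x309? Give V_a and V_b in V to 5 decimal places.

LSB = 10/2^10 = 9.766 mV.
Code 0x309 = 777 decimal.
V_a = V_low + 777·LSB = 7.58789 V; V_b = V_low + 778·LSB = 7.59766 V.

[7.58789 V, 7.59766 V)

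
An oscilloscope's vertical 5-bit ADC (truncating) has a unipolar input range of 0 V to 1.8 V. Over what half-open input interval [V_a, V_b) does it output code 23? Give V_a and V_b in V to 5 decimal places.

LSB = 1.8/2^5 = 56.250 mV.
V_a = V_low + 23·LSB = 1.29375 V; V_b = V_low + 24·LSB = 1.35 V.

[1.29375 V, 1.35000 V)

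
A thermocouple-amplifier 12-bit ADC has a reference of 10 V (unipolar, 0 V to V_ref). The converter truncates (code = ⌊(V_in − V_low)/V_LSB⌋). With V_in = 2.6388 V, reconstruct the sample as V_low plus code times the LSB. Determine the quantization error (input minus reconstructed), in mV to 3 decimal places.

2.081 mV

One LSB is 10 V / 4096 = 2.441 mV.
Scaled input = 1080.8525 LSBs, so code = 1080.
Reconstructed: 2.6367188 V.
V_in − V_rec = 0.00208125 V = 2.081 mV.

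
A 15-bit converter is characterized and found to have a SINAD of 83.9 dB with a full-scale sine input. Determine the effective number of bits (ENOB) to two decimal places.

ENOB = (SINAD − 1.76) / 6.02 = (83.9 − 1.76)/6.02 = 13.645.

13.64 bits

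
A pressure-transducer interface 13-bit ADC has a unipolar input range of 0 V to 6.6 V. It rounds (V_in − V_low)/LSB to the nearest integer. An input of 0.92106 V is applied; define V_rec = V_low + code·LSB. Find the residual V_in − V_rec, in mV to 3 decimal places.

LSB = 6.6/2^13 = 0.806 mV.
(V_in − V_low)/LSB = (0.92106 − 0)/0.000805664 = 1143.2308 → code 1143 (round).
Reconstructed: 0.92087402 V.
V_in − V_rec = 0.000185977 V = 0.186 mV.

0.186 mV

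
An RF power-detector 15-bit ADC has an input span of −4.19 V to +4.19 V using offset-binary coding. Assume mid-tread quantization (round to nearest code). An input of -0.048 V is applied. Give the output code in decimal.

code 16196

LSB = 8.38 V / 32768 = 255.74 µV.
Input sits at 16196.307 steps above V_low.
Round → code 16196.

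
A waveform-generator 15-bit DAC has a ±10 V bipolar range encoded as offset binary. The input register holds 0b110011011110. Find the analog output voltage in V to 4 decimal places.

LSB = 20 V / 2^15 = 0.610 mV.
Code 0b110011011110 = 3294 decimal.
V_out = (−10) + 3294 × 0.000610352 V = -7.9895 V.

-7.9895 V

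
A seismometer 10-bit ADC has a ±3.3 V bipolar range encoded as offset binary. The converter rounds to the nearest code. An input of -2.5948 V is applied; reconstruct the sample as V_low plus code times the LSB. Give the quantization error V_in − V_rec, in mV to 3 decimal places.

2.661 mV

LSB = 6.6/2^10 = 6.445 mV.
Scaled input = 109.4128 LSBs, so code = 109.
Code 109 maps back to (−3.3) + 109×0.00644531 V = -2.5974609 V.
Error = -2.5948 − (−2.5974609) = 0.00266094 V = 2.661 mV.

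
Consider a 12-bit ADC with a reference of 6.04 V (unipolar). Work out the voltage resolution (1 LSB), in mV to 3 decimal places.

1.475 mV

Full-scale span = 6.04 V.
LSB = 6.04 / 2^12 = 6.04 / 4096 = 0.00147461 V = 1.475 mV.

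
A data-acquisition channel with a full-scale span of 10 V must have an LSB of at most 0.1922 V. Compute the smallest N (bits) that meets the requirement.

Number of steps required ≥ 10 V / 0.1922 V = 52.03.
Need 2^N ≥ 52.03; 2^5 = 32, 2^6 = 64.
Minimum N = 6.

6 bits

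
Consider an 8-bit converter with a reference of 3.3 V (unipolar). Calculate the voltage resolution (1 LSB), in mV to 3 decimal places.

12.891 mV

Full-scale span = 3.3 V.
LSB = 3.3 / 2^8 = 3.3 / 256 = 0.0128906 V = 12.891 mV.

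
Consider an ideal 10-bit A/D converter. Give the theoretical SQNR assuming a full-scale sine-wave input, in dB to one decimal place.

SNR ≈ 6.02·N + 1.76 dB = 6.02·10 + 1.76 = 61.96 dB.

62.0 dB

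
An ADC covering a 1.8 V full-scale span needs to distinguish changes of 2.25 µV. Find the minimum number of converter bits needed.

20 bits

Number of steps required ≥ 1.8 V / 2.25 µV = 800000.00.
Need 2^N ≥ 800000.00; 2^19 = 524288, 2^20 = 1048576.
Minimum N = 20.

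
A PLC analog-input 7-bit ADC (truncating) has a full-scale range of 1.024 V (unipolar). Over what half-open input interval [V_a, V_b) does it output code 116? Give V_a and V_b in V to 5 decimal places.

LSB = 1.024/2^7 = 8.000 mV.
V_a = V_low + 116·LSB = 0.928 V; V_b = V_low + 117·LSB = 0.936 V.

[0.92800 V, 0.93600 V)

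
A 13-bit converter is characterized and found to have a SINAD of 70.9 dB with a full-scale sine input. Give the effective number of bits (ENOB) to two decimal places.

ENOB = (SINAD − 1.76) / 6.02 = (70.9 − 1.76)/6.02 = 11.485.

11.49 bits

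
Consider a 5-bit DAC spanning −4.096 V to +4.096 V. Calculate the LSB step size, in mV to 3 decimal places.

Full-scale span = 8.192 V.
LSB = 8.192 / 2^5 = 8.192 / 32 = 0.256 V = 256.000 mV.

256.000 mV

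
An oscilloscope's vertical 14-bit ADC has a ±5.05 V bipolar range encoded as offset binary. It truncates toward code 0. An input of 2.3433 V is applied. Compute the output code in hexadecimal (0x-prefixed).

code 0x2ED9 (decimal 11993)

LSB = 10.1 V / 16384 = 0.616 mV.
(2.3433 − (−5.05)) / 0.000616455 = 11993.250 LSBs.
Floor → code 11993.
In hexadecimal (0x-prefixed): 0x2ED9.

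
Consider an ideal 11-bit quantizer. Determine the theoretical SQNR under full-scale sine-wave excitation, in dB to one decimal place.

68.0 dB

SNR ≈ 6.02·N + 1.76 dB = 6.02·11 + 1.76 = 67.98 dB.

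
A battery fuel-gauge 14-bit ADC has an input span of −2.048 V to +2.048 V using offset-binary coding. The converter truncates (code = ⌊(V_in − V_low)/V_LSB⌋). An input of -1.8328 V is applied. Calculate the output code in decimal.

code 860

LSB = 4.096 V / 16384 = 250.00 µV.
(-1.8328 − (−2.048)) / 0.00025 = 860.800 LSBs.
⌊·⌋(860.800) = 860.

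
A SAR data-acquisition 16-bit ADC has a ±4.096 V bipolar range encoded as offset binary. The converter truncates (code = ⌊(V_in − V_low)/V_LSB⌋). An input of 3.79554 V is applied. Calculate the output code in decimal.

code 63132

LSB = 8.192 V / 65536 = 125.00 µV.
Input sits at 63132.320 steps above V_low.
So the output code is 63132.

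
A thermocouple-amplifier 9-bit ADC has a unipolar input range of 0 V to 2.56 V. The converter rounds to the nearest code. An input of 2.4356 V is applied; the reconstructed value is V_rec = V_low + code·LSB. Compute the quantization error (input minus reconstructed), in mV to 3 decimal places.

One LSB is 2.56 V / 512 = 5.000 mV.
(2.4356 − 0)/0.005 = 487.1200; round gives code 487.
Code 487 maps back to 0 + 487×0.005 V = 2.435 V.
Error = 2.4356 − 2.435 = 0.0006 V = 0.600 mV.

0.600 mV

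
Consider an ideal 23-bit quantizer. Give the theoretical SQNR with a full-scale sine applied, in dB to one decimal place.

SNR ≈ 6.02·N + 1.76 dB = 6.02·23 + 1.76 = 140.22 dB.

140.2 dB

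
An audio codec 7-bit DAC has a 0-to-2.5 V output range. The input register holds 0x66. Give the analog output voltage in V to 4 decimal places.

1.9922 V

LSB = 2.5 V / 2^7 = 19.531 mV.
Code 0x66 = 102 decimal.
V_out = 0 + 102 × 0.0195312 V = 1.99219 V.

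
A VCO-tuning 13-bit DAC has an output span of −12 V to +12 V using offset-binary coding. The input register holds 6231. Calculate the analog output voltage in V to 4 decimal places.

6.2549 V

LSB = 24 V / 2^13 = 2.930 mV.
V_out = (−12) + 6231 × 0.00292969 V = 6.25488 V.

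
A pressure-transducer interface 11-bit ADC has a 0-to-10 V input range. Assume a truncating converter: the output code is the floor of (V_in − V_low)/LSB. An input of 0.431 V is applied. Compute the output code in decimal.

LSB = 10 V / 2048 = 4.883 mV.
(0.431 − 0) / 0.00488281 = 88.269 LSBs.
⌊·⌋(88.269) = 88.

code 88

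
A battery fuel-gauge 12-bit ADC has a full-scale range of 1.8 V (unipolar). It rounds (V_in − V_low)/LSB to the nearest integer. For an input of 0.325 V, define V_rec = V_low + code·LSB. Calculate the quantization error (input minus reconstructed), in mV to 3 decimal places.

Step size: 1.8 V ÷ 2^12 = 439.45 µV.
(0.325 − 0)/0.000439453 = 739.5556; round gives code 740.
Code 740 maps back to 0 + 740×0.000439453 V = 0.32519531 V.
Difference: -0.000195313 V → -0.195 mV.

-0.195 mV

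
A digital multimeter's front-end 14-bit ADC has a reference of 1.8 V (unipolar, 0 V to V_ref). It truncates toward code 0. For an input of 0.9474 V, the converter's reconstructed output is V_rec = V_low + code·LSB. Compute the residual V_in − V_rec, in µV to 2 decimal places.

48.93 µV

One LSB is 1.8 V / 16384 = 109.86 µV.
(V_in − V_low)/LSB = (0.9474 − 0)/0.000109863 = 8623.4453 → code 8623 (floor).
Reconstructed: 0.94735107 V.
V_in − V_rec = 4.89258e-05 V = 48.93 µV.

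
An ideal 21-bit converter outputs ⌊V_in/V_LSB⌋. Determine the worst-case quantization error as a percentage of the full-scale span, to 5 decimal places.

Truncating → worst-case error = 1 LSB = V_FS/2^21, so 100/2097152 = 4.76837e-05 % of full scale.

0.00005 %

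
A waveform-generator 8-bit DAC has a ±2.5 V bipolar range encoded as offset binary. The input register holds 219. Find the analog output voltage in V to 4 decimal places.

LSB = 5 V / 2^8 = 19.531 mV.
V_out = (−2.5) + 219 × 0.0195312 V = 1.77734 V.

1.7773 V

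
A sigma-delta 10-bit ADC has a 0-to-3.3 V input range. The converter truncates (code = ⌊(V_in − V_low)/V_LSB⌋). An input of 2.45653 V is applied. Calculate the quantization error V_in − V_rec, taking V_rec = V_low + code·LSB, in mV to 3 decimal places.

Step size: 3.3 V ÷ 2^10 = 3.223 mV.
(2.45653 − 0)/0.00322266 = 762.2687; ⌊·⌋ gives code 762.
Reconstructed: 2.4556641 V.
Difference: 0.000865937 V → 0.866 mV.

0.866 mV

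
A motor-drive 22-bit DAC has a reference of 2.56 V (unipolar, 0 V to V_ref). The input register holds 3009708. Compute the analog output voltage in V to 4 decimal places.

LSB = 2.56 V / 2^22 = 0.61 µV.
V_out = 0 + 3009708 × 6.10352e-07 V = 1.83698 V.

1.8370 V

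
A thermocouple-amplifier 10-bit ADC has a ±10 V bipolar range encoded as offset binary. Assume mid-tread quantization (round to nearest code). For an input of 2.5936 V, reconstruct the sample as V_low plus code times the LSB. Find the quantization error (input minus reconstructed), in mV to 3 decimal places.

Step size: 20 V ÷ 2^10 = 19.531 mV.
Scaled input = 644.7923 LSBs, so code = 645.
Reconstructed: 2.5976562 V.
V_in − V_rec = -0.00405625 V = -4.056 mV.

-4.056 mV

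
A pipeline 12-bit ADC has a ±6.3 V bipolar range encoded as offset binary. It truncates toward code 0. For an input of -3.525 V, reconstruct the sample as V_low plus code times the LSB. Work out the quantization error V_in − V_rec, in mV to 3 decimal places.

0.293 mV

LSB = 12.6/2^12 = 3.076 mV.
Scaled input = 902.0952 LSBs, so code = 902.
V_rec = (−6.3) + 902·0.00307617 = -3.525293 V.
V_in − V_rec = 0.000292969 V = 0.293 mV.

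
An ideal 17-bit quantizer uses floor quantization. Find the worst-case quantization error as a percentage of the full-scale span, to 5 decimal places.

Truncating → worst-case error = 1 LSB = V_FS/2^17, so 100/131072 = 0.000762939 % of full scale.

0.00076 %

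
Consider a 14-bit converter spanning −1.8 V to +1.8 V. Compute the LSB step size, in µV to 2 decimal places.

219.73 µV

Full-scale span = 3.6 V.
LSB = 3.6 / 2^14 = 3.6 / 16384 = 0.000219727 V = 219.73 µV.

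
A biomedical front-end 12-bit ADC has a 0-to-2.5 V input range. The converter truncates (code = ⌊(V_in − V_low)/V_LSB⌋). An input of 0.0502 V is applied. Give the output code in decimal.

code 82

LSB = 2.5 V / 4096 = 0.610 mV.
(0.0502 − 0) / 0.000610352 = 82.248 LSBs.
So the output code is 82.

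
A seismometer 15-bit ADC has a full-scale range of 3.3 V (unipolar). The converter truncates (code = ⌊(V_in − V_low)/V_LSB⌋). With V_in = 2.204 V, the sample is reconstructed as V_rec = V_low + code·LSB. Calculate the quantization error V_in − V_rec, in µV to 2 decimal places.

5.25 µV

One LSB is 3.3 V / 32768 = 100.71 µV.
Scaled input = 21885.0521 LSBs, so code = 21885.
V_rec = 0 + 21885·0.000100708 = 2.2039948 V.
V_in − V_rec = 5.24902e-06 V = 5.25 µV.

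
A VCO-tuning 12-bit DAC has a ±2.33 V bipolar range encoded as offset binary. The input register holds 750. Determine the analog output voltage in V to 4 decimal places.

LSB = 4.66 V / 2^12 = 1.138 mV.
V_out = (−2.33) + 750 × 0.0011377 V = -1.47673 V.

-1.4767 V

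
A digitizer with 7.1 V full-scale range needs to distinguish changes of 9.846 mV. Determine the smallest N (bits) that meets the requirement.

10 bits

Number of steps required ≥ 7.1 V / 9.846 mV = 721.11.
Need 2^N ≥ 721.11; 2^9 = 512, 2^10 = 1024.
Minimum N = 10.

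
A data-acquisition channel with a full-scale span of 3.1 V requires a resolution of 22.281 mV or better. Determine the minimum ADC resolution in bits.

Number of steps required ≥ 3.1 V / 22.281 mV = 139.13.
Need 2^N ≥ 139.13; 2^7 = 128, 2^8 = 256.
Minimum N = 8.

8 bits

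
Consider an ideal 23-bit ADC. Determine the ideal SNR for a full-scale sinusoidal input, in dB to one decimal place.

140.2 dB

SNR ≈ 6.02·N + 1.76 dB = 6.02·23 + 1.76 = 140.22 dB.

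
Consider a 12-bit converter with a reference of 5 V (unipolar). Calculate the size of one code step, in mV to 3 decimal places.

Full-scale span = 5 V.
LSB = 5 / 2^12 = 5 / 4096 = 0.0012207 V = 1.221 mV.

1.221 mV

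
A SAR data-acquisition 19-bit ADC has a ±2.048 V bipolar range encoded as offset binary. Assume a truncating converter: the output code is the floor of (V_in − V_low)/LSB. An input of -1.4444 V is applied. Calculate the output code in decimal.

With 524288 levels over 4.096 V, one step is 7.81 µV.
(V_in − V_low)/LSB = (-1.4444 − (−2.048)) / 7.8125e-06 = 77260.800.
So the output code is 77260.

code 77260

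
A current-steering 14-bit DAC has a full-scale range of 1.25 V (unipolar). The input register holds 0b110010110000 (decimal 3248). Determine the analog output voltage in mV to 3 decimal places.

247.803 mV

LSB = 1.25 V / 2^14 = 76.29 µV.
Code 0b110010110000 = 3248 decimal.
V_out = 0 + 3248 × 7.62939e-05 V = 0.247803 V.
= 247.803 mV.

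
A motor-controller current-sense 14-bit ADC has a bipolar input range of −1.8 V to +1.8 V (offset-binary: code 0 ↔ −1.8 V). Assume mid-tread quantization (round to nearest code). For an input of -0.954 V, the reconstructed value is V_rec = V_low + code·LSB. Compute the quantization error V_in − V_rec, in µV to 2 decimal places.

LSB = 3.6/2^14 = 219.73 µV.
(-0.954 − (−1.8))/0.000219727 = 3850.2400; round gives code 3850.
V_rec = (−1.8) + 3850·0.000219727 = -0.95405273 V.
Error = -0.954 − (−0.95405273) = 5.27344e-05 V = 52.73 µV.

52.73 µV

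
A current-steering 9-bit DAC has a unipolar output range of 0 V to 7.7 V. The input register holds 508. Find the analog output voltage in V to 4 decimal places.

LSB = 7.7 V / 2^9 = 15.039 mV.
V_out = 0 + 508 × 0.0150391 V = 7.63984 V.

7.6398 V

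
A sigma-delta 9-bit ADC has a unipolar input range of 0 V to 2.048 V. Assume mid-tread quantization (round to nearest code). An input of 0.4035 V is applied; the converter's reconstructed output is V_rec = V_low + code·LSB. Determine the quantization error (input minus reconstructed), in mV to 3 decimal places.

-0.500 mV

One LSB is 2.048 V / 512 = 4.000 mV.
(V_in − V_low)/LSB = (0.4035 − 0)/0.004 = 100.8750 → code 101 (round).
Reconstructed: 0.404 V.
V_in − V_rec = -0.0005 V = -0.500 mV.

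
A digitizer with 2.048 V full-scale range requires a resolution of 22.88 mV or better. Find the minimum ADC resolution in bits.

Number of steps required ≥ 2.048 V / 22.88 mV = 89.51.
Need 2^N ≥ 89.51; 2^6 = 64, 2^7 = 128.
Minimum N = 7.

7 bits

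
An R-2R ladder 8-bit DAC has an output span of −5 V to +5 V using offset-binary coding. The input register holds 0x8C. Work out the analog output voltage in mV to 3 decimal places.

LSB = 10 V / 2^8 = 39.062 mV.
Code 0x8C = 140 decimal.
V_out = (−5) + 140 × 0.0390625 V = 0.46875 V.
= 468.750 mV.

468.750 mV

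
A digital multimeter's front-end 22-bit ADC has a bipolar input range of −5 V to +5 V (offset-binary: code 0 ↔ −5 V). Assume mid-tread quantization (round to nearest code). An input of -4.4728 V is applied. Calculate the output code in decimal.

With 4194304 levels over 10 V, one step is 2.38 µV.
(V_in − V_low)/LSB = (-4.4728 − (−5)) / 2.38419e-06 = 221123.707.
round(221123.707) = 221124.

code 221124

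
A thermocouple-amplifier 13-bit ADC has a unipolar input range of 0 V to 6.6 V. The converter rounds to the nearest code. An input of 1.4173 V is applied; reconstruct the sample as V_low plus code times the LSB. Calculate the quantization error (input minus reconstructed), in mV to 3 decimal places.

LSB = 6.6/2^13 = 0.806 mV.
Scaled input = 1759.1699 LSBs, so code = 1759.
V_rec = 0 + 1759·0.000805664 = 1.4171631 V.
Difference: 0.000136914 V → 0.137 mV.

0.137 mV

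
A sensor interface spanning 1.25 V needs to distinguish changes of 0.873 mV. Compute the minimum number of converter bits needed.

Number of steps required ≥ 1.25 V / 0.873 mV = 1431.84.
Need 2^N ≥ 1431.84; 2^10 = 1024, 2^11 = 2048.
Minimum N = 11.

11 bits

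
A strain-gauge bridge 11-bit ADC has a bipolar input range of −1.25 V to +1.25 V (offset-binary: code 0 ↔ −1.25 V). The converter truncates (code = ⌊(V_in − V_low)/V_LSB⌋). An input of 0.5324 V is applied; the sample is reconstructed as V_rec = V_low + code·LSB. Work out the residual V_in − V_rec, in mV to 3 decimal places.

One LSB is 2.5 V / 2048 = 1.221 mV.
(V_in − V_low)/LSB = (0.5324 − (−1.25))/0.0012207 = 1460.1421 → code 1460 (floor).
V_rec = (−1.25) + 1460·0.0012207 = 0.53222656 V.
Error = 0.5324 − 0.53222656 = 0.000173438 V = 0.173 mV.

0.173 mV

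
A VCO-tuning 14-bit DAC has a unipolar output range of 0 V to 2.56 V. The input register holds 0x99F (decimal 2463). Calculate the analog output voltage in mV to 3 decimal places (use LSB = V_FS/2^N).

LSB = 2.56 V / 2^14 = 156.25 µV.
Code 0x99F = 2463 decimal.
V_out = 0 + 2463 × 0.00015625 V = 0.384844 V.
= 384.844 mV.

384.844 mV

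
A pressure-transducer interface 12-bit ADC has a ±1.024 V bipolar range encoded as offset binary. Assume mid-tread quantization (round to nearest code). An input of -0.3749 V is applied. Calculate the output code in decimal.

With 4096 levels over 2.048 V, one step is 0.500 mV.
(V_in − V_low)/LSB = (-0.3749 − (−1.024)) / 0.0005 = 1298.200.
So the output code is 1298.

code 1298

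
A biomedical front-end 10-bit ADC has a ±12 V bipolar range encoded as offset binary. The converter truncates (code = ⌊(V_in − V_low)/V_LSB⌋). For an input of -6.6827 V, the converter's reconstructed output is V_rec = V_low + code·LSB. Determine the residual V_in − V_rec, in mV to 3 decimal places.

20.425 mV

One LSB is 24 V / 1024 = 23.438 mV.
(-6.6827 − (−12))/0.0234375 = 226.8715; ⌊·⌋ gives code 226.
V_rec = (−12) + 226·0.0234375 = -6.703125 V.
V_in − V_rec = 0.020425 V = 20.425 mV.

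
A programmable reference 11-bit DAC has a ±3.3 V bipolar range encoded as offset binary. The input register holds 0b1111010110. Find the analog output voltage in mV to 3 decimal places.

-135.352 mV

LSB = 6.6 V / 2^11 = 3.223 mV.
Code 0b1111010110 = 982 decimal.
V_out = (−3.3) + 982 × 0.00322266 V = -0.135352 V.
= -135.352 mV.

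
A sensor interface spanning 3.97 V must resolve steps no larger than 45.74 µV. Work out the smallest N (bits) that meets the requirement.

17 bits

Number of steps required ≥ 3.97 V / 45.74 µV = 86794.93.
Need 2^N ≥ 86794.93; 2^16 = 65536, 2^17 = 131072.
Minimum N = 17.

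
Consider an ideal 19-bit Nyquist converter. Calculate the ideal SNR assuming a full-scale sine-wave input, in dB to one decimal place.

SNR ≈ 6.02·N + 1.76 dB = 6.02·19 + 1.76 = 116.14 dB.

116.1 dB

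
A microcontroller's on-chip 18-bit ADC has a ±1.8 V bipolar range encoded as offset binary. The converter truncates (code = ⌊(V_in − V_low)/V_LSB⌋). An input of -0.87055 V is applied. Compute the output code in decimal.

code 67680

LSB = 3.6 V / 262144 = 13.73 µV.
(V_in − V_low)/LSB = (-0.87055 − (−1.8)) / 1.37329e-05 = 67680.484.
So the output code is 67680.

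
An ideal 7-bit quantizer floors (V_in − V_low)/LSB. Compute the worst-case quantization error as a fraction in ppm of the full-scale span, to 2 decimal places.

Truncating → worst-case error = 1 LSB = V_FS/2^7, so 1e+06/128 = 7812.5 ppm of full scale.

7812.50 ppm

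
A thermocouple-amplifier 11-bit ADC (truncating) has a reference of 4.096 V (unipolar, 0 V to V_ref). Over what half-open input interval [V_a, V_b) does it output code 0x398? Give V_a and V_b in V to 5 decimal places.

[1.84000 V, 1.84200 V)

LSB = 4.096/2^11 = 2.000 mV.
Code 0x398 = 920 decimal.
V_a = V_low + 920·LSB = 1.84 V; V_b = V_low + 921·LSB = 1.842 V.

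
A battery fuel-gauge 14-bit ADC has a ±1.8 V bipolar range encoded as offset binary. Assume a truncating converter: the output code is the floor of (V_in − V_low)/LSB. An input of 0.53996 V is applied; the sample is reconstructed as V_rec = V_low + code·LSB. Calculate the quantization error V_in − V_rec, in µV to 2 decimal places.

Step size: 3.6 V ÷ 2^14 = 219.73 µV.
(0.53996 − (−1.8))/0.000219727 = 10649.4180; ⌊·⌋ gives code 10649.
V_rec = (−1.8) + 10649·0.000219727 = 0.53986816 V.
Error = 0.53996 − 0.53986816 = 9.18359e-05 V = 91.84 µV.

91.84 µV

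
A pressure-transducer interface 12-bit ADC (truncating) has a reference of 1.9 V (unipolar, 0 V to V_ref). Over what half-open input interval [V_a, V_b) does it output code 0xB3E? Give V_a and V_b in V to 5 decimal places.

LSB = 1.9/2^12 = 463.87 µV.
Code 0xB3E = 2878 decimal.
V_a = V_low + 2878·LSB = 1.33501 V; V_b = V_low + 2879·LSB = 1.33547 V.

[1.33501 V, 1.33547 V)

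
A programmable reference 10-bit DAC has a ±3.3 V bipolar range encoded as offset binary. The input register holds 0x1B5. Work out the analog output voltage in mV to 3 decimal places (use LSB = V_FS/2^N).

-483.398 mV

LSB = 6.6 V / 2^10 = 6.445 mV.
Code 0x1B5 = 437 decimal.
V_out = (−3.3) + 437 × 0.00644531 V = -0.483398 V.
= -483.398 mV.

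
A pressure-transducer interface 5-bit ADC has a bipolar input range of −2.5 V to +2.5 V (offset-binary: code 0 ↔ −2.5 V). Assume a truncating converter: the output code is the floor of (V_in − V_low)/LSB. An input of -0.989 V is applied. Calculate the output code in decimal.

code 9

LSB = 5 V / 32 = 156.250 mV.
(-0.989 − (−2.5)) / 0.15625 = 9.670 LSBs.
Floor → code 9.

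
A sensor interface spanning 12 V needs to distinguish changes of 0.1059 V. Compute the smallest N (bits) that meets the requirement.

Number of steps required ≥ 12 V / 0.1059 V = 113.31.
Need 2^N ≥ 113.31; 2^6 = 64, 2^7 = 128.
Minimum N = 7.

7 bits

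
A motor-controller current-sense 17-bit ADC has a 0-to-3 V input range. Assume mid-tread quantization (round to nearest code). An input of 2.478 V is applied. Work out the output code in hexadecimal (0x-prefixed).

Full-scale span = 3 V; LSB = 3/2^17 = 22.89 µV.
(V_in − V_low)/LSB = (2.478 − 0) / 2.28882e-05 = 108265.472.
So the output code is 108265.
In hexadecimal (0x-prefixed): 0x1A6E9.

code 0x1A6E9 (decimal 108265)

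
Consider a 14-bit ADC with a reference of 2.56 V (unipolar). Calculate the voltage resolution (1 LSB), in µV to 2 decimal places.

156.25 µV

Full-scale span = 2.56 V.
LSB = 2.56 / 2^14 = 2.56 / 16384 = 0.00015625 V = 156.25 µV.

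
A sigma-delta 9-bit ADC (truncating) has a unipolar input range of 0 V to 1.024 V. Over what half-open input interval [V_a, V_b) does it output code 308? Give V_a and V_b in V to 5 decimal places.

LSB = 1.024/2^9 = 2.000 mV.
V_a = V_low + 308·LSB = 0.616 V; V_b = V_low + 309·LSB = 0.618 V.

[0.61600 V, 0.61800 V)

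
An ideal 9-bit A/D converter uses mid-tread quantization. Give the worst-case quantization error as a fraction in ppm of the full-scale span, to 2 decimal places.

976.56 ppm

Rounding → worst-case error = ½ LSB = V_FS/2^10, so 1e+06/1024 = 976.562 ppm of full scale.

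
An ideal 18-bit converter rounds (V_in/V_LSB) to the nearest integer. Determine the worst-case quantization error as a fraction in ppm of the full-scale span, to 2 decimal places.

Rounding → worst-case error = ½ LSB = V_FS/2^19, so 1e+06/524288 = 1.90735 ppm of full scale.

1.91 ppm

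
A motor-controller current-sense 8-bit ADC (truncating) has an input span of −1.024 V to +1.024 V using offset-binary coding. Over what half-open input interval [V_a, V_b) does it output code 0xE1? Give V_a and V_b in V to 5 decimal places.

[0.77600 V, 0.78400 V)

LSB = 2.048/2^8 = 8.000 mV.
Code 0xE1 = 225 decimal.
V_a = V_low + 225·LSB = 0.776 V; V_b = V_low + 226·LSB = 0.784 V.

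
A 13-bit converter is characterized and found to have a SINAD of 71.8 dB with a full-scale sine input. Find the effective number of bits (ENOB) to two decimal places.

ENOB = (SINAD − 1.76) / 6.02 = (71.8 − 1.76)/6.02 = 11.635.

11.63 bits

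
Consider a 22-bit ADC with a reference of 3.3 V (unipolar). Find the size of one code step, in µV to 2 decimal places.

0.79 µV

Full-scale span = 3.3 V.
LSB = 3.3 / 2^22 = 3.3 / 4194304 = 7.86781e-07 V = 0.79 µV.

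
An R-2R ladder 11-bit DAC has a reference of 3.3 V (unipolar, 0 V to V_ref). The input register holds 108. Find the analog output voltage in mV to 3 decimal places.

174.023 mV

LSB = 3.3 V / 2^11 = 1.611 mV.
V_out = 0 + 108 × 0.00161133 V = 0.174023 V.
= 174.023 mV.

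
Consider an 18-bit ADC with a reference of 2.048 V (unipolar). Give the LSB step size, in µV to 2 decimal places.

7.81 µV

Full-scale span = 2.048 V.
LSB = 2.048 / 2^18 = 2.048 / 262144 = 7.8125e-06 V = 7.81 µV.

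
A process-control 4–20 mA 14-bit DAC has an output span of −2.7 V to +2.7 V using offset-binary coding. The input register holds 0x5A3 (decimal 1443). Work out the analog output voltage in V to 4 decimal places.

LSB = 5.4 V / 2^14 = 329.59 µV.
Code 0x5A3 = 1443 decimal.
V_out = (−2.7) + 1443 × 0.00032959 V = -2.2244 V.

-2.2244 V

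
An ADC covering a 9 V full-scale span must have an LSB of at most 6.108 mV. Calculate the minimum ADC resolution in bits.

Number of steps required ≥ 9 V / 6.108 mV = 1473.48.
Need 2^N ≥ 1473.48; 2^10 = 1024, 2^11 = 2048.
Minimum N = 11.

11 bits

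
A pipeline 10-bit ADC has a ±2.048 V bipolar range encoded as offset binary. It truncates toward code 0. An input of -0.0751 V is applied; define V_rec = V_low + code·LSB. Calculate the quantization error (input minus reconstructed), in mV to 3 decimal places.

One LSB is 4.096 V / 1024 = 4.000 mV.
Scaled input = 493.2250 LSBs, so code = 493.
Reconstructed: -0.076 V.
Error = -0.0751 − (−0.076) = 0.0009 V = 0.900 mV.

0.900 mV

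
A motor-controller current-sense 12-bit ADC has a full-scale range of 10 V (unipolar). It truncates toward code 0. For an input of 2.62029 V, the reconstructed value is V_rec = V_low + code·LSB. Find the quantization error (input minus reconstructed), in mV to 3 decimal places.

LSB = 10/2^12 = 2.441 mV.
Scaled input = 1073.2708 LSBs, so code = 1073.
V_rec = 0 + 1073·0.00244141 = 2.6196289 V.
Difference: 0.000661094 V → 0.661 mV.

0.661 mV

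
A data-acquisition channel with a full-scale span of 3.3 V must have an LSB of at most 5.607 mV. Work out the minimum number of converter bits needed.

10 bits

Number of steps required ≥ 3.3 V / 5.607 mV = 588.55.
Need 2^N ≥ 588.55; 2^9 = 512, 2^10 = 1024.
Minimum N = 10.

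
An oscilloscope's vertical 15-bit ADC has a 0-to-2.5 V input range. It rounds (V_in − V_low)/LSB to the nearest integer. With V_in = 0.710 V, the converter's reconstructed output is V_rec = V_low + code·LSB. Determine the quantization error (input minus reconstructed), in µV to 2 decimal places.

8.54 µV

One LSB is 2.5 V / 32768 = 76.29 µV.
Scaled input = 9306.1120 LSBs, so code = 9306.
Reconstructed: 0.70999146 V.
Error = 0.710 − 0.70999146 = 8.54492e-06 V = 8.54 µV.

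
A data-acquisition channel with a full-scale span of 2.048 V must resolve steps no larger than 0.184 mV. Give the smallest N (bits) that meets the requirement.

Number of steps required ≥ 2.048 V / 0.184 mV = 11130.43.
Need 2^N ≥ 11130.43; 2^13 = 8192, 2^14 = 16384.
Minimum N = 14.

14 bits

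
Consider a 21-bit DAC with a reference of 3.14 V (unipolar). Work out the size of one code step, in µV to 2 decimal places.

1.50 µV

Full-scale span = 3.14 V.
LSB = 3.14 / 2^21 = 3.14 / 2097152 = 1.49727e-06 V = 1.50 µV.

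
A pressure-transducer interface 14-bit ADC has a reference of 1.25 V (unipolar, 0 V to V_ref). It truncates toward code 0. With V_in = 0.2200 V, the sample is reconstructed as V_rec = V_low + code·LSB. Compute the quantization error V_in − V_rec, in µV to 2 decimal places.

Step size: 1.25 V ÷ 2^14 = 76.29 µV.
(0.2200 − 0)/7.62939e-05 = 2883.5840; ⌊·⌋ gives code 2883.
Code 2883 maps back to 0 + 2883×7.62939e-05 V = 0.21995544 V.
Error = 0.2200 − 0.21995544 = 4.45557e-05 V = 44.56 µV.

44.56 µV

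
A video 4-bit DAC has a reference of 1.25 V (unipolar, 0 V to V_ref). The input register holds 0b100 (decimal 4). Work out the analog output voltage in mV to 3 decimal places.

LSB = 1.25 V / 2^4 = 78.125 mV.
Code 0b100 = 4 decimal.
V_out = 0 + 4 × 0.078125 V = 0.3125 V.
= 312.500 mV.

312.500 mV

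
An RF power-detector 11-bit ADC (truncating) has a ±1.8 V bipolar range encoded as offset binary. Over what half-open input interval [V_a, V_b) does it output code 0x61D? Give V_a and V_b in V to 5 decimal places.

LSB = 3.6/2^11 = 1.758 mV.
Code 0x61D = 1565 decimal.
V_a = V_low + 1565·LSB = 0.950977 V; V_b = V_low + 1566·LSB = 0.952734 V.

[0.95098 V, 0.95273 V)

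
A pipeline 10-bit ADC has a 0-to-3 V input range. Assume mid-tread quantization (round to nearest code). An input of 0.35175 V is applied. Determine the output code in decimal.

Full-scale span = 3 V; LSB = 3/2^10 = 2.930 mV.
(0.35175 − 0) / 0.00292969 = 120.064 LSBs.
round(120.064) = 120.

code 120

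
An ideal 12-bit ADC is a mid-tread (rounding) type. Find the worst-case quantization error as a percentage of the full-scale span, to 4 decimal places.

0.0122 %

Rounding → worst-case error = ½ LSB = V_FS/2^13, so 100/8192 = 0.012207 % of full scale.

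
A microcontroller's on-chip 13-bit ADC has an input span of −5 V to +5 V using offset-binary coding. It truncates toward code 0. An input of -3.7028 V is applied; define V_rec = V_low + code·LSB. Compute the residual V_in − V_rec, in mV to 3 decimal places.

Step size: 10 V ÷ 2^13 = 1.221 mV.
(-3.7028 − (−5))/0.0012207 = 1062.6662; ⌊·⌋ gives code 1062.
V_rec = (−5) + 1062·0.0012207 = -3.7036133 V.
Error = -3.7028 − (−3.7036133) = 0.000813281 V = 0.813 mV.

0.813 mV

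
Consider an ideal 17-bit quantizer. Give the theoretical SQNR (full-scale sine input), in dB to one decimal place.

SNR ≈ 6.02·N + 1.76 dB = 6.02·17 + 1.76 = 104.10 dB.

104.1 dB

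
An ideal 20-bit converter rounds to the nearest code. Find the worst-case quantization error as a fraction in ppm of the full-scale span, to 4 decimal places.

0.4768 ppm

Rounding → worst-case error = ½ LSB = V_FS/2^21, so 1e+06/2097152 = 0.476837 ppm of full scale.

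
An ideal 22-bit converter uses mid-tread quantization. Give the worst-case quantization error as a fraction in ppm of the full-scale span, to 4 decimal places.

Rounding → worst-case error = ½ LSB = V_FS/2^23, so 1e+06/8388608 = 0.119209 ppm of full scale.

0.1192 ppm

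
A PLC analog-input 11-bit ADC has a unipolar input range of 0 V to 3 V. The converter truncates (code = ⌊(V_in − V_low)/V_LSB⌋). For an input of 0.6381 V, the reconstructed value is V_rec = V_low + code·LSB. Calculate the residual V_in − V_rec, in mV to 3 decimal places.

LSB = 3/2^11 = 1.465 mV.
Scaled input = 435.6096 LSBs, so code = 435.
V_rec = 0 + 435·0.00146484 = 0.63720703 V.
V_in − V_rec = 0.000892969 V = 0.893 mV.

0.893 mV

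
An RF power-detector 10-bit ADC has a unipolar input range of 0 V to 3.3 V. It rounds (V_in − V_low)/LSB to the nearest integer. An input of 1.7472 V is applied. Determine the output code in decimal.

With 1024 levels over 3.3 V, one step is 3.223 mV.
(1.7472 − 0) / 0.00322266 = 542.161 LSBs.
Round → code 542.

code 542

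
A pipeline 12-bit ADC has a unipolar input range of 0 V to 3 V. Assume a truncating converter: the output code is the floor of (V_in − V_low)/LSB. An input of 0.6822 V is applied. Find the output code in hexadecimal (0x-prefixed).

Full-scale span = 3 V; LSB = 3/2^12 = 0.732 mV.
(0.6822 − 0) / 0.000732422 = 931.430 LSBs.
Floor → code 931.
In hexadecimal (0x-prefixed): 0x3A3.

code 0x3A3 (decimal 931)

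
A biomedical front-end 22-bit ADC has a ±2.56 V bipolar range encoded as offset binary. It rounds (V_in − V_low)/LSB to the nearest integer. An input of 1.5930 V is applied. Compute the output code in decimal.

code 3402138

With 4194304 levels over 5.12 V, one step is 1.22 µV.
(1.5930 − (−2.56)) / 1.2207e-06 = 3402137.600 LSBs.
Round → code 3402138.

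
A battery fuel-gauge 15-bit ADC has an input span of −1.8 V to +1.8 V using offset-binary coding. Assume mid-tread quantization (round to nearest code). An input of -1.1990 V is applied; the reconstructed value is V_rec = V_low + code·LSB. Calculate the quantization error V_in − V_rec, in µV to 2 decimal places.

LSB = 3.6/2^15 = 109.86 µV.
(V_in − V_low)/LSB = (-1.1990 − (−1.8))/0.000109863 = 5470.4356 → code 5470 (round).
Code 5470 maps back to (−1.8) + 5470×0.000109863 V = -1.1990479 V.
Difference: 4.78516e-05 V → 47.85 µV.

47.85 µV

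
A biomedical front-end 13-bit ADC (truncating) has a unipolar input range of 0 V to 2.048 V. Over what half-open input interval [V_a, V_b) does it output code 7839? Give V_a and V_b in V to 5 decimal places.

[1.95975 V, 1.96000 V)

LSB = 2.048/2^13 = 250.00 µV.
V_a = V_low + 7839·LSB = 1.95975 V; V_b = V_low + 7840·LSB = 1.96 V.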